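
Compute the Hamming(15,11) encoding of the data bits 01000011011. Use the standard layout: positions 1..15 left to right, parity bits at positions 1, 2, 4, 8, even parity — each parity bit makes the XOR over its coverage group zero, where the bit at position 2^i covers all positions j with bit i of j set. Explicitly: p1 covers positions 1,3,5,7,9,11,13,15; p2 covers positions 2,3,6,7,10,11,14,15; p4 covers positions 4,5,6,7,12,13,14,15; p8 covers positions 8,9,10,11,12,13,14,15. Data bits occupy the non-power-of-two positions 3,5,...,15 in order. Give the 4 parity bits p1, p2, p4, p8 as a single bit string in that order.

1100

Place data bits at non-power-of-two positions: b3=0, b5=1, b6=0, b7=0, b9=0, b10=0, b11=1, b12=1, b13=0, b14=1, b15=1.
p1 = XOR of data positions {3,5,7,9,11,13,15} = 0⊕1⊕0⊕0⊕1⊕0⊕1 = 1
p2 = XOR of data positions {3,6,7,10,11,14,15} = 0⊕0⊕0⊕0⊕1⊕1⊕1 = 1
p4 = XOR of data positions {5,6,7,12,13,14,15} = 1⊕0⊕0⊕1⊕0⊕1⊕1 = 0
p8 = XOR of data positions {9,10,11,12,13,14,15} = 0⊕0⊕1⊕1⊕0⊕1⊕1 = 0
Parity bits p1,p2,p4,p8 = 1100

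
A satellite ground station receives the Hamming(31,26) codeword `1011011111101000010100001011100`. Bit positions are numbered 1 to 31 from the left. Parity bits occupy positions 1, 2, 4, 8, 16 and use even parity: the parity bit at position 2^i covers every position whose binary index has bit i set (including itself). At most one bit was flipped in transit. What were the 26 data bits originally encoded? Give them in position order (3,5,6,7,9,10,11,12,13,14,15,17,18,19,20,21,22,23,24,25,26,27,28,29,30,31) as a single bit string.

s1: b1⊕b3⊕b5⊕b7⊕b9⊕b11⊕b13⊕b15⊕b17⊕b19⊕b21⊕b23⊕b25⊕b27⊕b29⊕b31 = 1⊕1⊕0⊕1⊕1⊕1⊕1⊕0⊕0⊕0⊕0⊕0⊕1⊕1⊕1⊕0 = 1
s2: b2⊕b3⊕b6⊕b7⊕b10⊕b11⊕b14⊕b15⊕b18⊕b19⊕b22⊕b23⊕b26⊕b27⊕b30⊕b31 = 0⊕1⊕1⊕1⊕1⊕1⊕0⊕0⊕1⊕0⊕0⊕0⊕0⊕1⊕0⊕0 = 1
s4: b4⊕b5⊕b6⊕b7⊕b12⊕b13⊕b14⊕b15⊕b20⊕b21⊕b22⊕b23⊕b28⊕b29⊕b30⊕b31 = 1⊕0⊕1⊕1⊕0⊕1⊕0⊕0⊕1⊕0⊕0⊕0⊕1⊕1⊕0⊕0 = 1
s8: b8⊕b9⊕b10⊕b11⊕b12⊕b13⊕b14⊕b15⊕b24⊕b25⊕b26⊕b27⊕b28⊕b29⊕b30⊕b31 = 1⊕1⊕1⊕1⊕0⊕1⊕0⊕0⊕0⊕1⊕0⊕1⊕1⊕1⊕0⊕0 = 1
s16: b16⊕b17⊕b18⊕b19⊕b20⊕b21⊕b22⊕b23⊕b24⊕b25⊕b26⊕b27⊕b28⊕b29⊕b30⊕b31 = 0⊕0⊕1⊕0⊕1⊕0⊕0⊕0⊕0⊕1⊕0⊕1⊕1⊕1⊕0⊕0 = 0
Syndrome (s16...s1) = 01111 → position 15.
Flip bit 15: corrected codeword = 1011011111101010010100001011100
Data bits at positions 3,5,6,7,9,10,11,12,13,14,15,17,18,19,20,21,22,23,24,25,26,27,28,29,30,31: 10111110101010100001011100

10111110101010100001011100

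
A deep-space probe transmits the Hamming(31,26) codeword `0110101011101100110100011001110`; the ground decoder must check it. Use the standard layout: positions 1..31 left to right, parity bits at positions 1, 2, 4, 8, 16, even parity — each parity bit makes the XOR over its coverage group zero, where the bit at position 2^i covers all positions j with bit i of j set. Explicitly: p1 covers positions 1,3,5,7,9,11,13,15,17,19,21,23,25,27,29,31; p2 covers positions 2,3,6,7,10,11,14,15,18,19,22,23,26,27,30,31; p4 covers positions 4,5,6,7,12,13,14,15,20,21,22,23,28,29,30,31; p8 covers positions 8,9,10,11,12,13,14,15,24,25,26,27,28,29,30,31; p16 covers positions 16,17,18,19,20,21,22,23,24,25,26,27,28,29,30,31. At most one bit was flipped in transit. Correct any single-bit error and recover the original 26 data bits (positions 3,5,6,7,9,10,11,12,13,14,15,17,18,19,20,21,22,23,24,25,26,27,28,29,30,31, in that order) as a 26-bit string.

s1: b1⊕b3⊕b5⊕b7⊕b9⊕b11⊕b13⊕b15⊕b17⊕b19⊕b21⊕b23⊕b25⊕b27⊕b29⊕b31 = 0⊕1⊕1⊕1⊕1⊕1⊕1⊕0⊕1⊕0⊕0⊕0⊕1⊕0⊕1⊕0 = 1
s2: b2⊕b3⊕b6⊕b7⊕b10⊕b11⊕b14⊕b15⊕b18⊕b19⊕b22⊕b23⊕b26⊕b27⊕b30⊕b31 = 1⊕1⊕0⊕1⊕1⊕1⊕1⊕0⊕1⊕0⊕0⊕0⊕0⊕0⊕1⊕0 = 0
s4: b4⊕b5⊕b6⊕b7⊕b12⊕b13⊕b14⊕b15⊕b20⊕b21⊕b22⊕b23⊕b28⊕b29⊕b30⊕b31 = 0⊕1⊕0⊕1⊕0⊕1⊕1⊕0⊕1⊕0⊕0⊕0⊕1⊕1⊕1⊕0 = 0
s8: b8⊕b9⊕b10⊕b11⊕b12⊕b13⊕b14⊕b15⊕b24⊕b25⊕b26⊕b27⊕b28⊕b29⊕b30⊕b31 = 0⊕1⊕1⊕1⊕0⊕1⊕1⊕0⊕1⊕1⊕0⊕0⊕1⊕1⊕1⊕0 = 0
s16: b16⊕b17⊕b18⊕b19⊕b20⊕b21⊕b22⊕b23⊕b24⊕b25⊕b26⊕b27⊕b28⊕b29⊕b30⊕b31 = 0⊕1⊕1⊕0⊕1⊕0⊕0⊕0⊕1⊕1⊕0⊕0⊕1⊕1⊕1⊕0 = 0
Syndrome (s16...s1) = 00001 → position 1.
Flip bit 1: corrected codeword = 1110101011101100110100011001110
Data bits at positions 3,5,6,7,9,10,11,12,13,14,15,17,18,19,20,21,22,23,24,25,26,27,28,29,30,31: 11011110110110100011001110

11011110110110100011001110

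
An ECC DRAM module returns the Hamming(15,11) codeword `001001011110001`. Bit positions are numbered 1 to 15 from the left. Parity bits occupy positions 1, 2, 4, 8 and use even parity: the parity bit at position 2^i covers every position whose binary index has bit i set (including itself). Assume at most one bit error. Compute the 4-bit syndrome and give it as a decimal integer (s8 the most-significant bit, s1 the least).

10

s1: b1⊕b3⊕b5⊕b7⊕b9⊕b11⊕b13⊕b15 = 0⊕1⊕0⊕0⊕1⊕1⊕0⊕1 = 0
s2: b2⊕b3⊕b6⊕b7⊕b10⊕b11⊕b14⊕b15 = 0⊕1⊕1⊕0⊕1⊕1⊕0⊕1 = 1
s4: b4⊕b5⊕b6⊕b7⊕b12⊕b13⊕b14⊕b15 = 0⊕0⊕1⊕0⊕0⊕0⊕0⊕1 = 0
s8: b8⊕b9⊕b10⊕b11⊕b12⊕b13⊕b14⊕b15 = 1⊕1⊕1⊕1⊕0⊕0⊕0⊕1 = 1
Syndrome (s8...s1) = 1010 → position 10.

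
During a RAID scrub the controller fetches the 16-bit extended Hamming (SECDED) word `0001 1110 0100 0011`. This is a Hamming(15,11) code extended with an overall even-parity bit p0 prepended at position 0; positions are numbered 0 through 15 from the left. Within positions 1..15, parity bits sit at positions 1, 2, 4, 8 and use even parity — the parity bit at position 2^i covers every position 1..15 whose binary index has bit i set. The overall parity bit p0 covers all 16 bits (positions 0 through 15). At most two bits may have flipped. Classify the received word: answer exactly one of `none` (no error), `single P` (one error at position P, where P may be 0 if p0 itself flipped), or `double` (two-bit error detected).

s1: b1⊕b3⊕b5⊕b7⊕b9⊕b11⊕b13⊕b15 = 0⊕1⊕1⊕0⊕1⊕0⊕0⊕1 = 0
s2: b2⊕b3⊕b6⊕b7⊕b10⊕b11⊕b14⊕b15 = 0⊕1⊕1⊕0⊕0⊕0⊕1⊕1 = 0
s4: b4⊕b5⊕b6⊕b7⊕b12⊕b13⊕b14⊕b15 = 1⊕1⊕1⊕0⊕0⊕0⊕1⊕1 = 1
s8: b8⊕b9⊕b10⊕b11⊕b12⊕b13⊕b14⊕b15 = 0⊕1⊕0⊕0⊕0⊕0⊕1⊕1 = 1
Syndrome (s8...s1) = 1100 → position 12.
Overall parity (XOR of all 16 bits, including p0): 0⊕0⊕0⊕1⊕1⊕1⊕1⊕0⊕0⊕1⊕0⊕0⊕0⊕0⊕1⊕1 = 1
Overall=1, syndrome position=12 → single-bit error at position 12.

single 12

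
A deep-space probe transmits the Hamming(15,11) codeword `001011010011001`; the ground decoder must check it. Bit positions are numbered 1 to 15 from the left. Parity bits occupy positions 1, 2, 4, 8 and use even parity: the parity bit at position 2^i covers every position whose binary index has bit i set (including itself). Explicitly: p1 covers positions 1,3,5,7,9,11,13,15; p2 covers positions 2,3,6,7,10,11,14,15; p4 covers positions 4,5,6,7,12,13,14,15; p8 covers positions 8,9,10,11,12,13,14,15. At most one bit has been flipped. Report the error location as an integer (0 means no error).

s1: b1⊕b3⊕b5⊕b7⊕b9⊕b11⊕b13⊕b15 = 0⊕1⊕1⊕0⊕0⊕1⊕0⊕1 = 0
s2: b2⊕b3⊕b6⊕b7⊕b10⊕b11⊕b14⊕b15 = 0⊕1⊕1⊕0⊕0⊕1⊕0⊕1 = 0
s4: b4⊕b5⊕b6⊕b7⊕b12⊕b13⊕b14⊕b15 = 0⊕1⊕1⊕0⊕1⊕0⊕0⊕1 = 0
s8: b8⊕b9⊕b10⊕b11⊕b12⊕b13⊕b14⊕b15 = 1⊕0⊕0⊕1⊕1⊕0⊕0⊕1 = 0
Syndrome (s8...s1) = 0000 → position 0 (no error).

0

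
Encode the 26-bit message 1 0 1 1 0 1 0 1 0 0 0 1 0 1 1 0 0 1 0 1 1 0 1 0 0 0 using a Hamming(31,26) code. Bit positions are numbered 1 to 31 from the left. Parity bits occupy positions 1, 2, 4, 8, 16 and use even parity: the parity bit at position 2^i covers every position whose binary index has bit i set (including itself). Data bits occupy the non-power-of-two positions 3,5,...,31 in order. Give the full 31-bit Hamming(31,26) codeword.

0110011101010001101100101101000

Place data bits at non-power-of-two positions: b3=1, b5=0, b6=1, b7=1, b9=0, b10=1, b11=0, b12=1, b13=0, b14=0, b15=0, b17=1, b18=0, b19=1, b20=1, b21=0, b22=0, b23=1, b24=0, b25=1, b26=1, b27=0, b28=1, b29=0, b30=0, b31=0.
p1 = XOR of data positions {3,5,7,9,11,13,15,17,19,21,23,25,27,29,31} = 1⊕0⊕1⊕0⊕0⊕0⊕0⊕1⊕1⊕0⊕1⊕1⊕0⊕0⊕0 = 0
p2 = XOR of data positions {3,6,7,10,11,14,15,18,19,22,23,26,27,30,31} = 1⊕1⊕1⊕1⊕0⊕0⊕0⊕0⊕1⊕0⊕1⊕1⊕0⊕0⊕0 = 1
p4 = XOR of data positions {5,6,7,12,13,14,15,20,21,22,23,28,29,30,31} = 0⊕1⊕1⊕1⊕0⊕0⊕0⊕1⊕0⊕0⊕1⊕1⊕0⊕0⊕0 = 0
p8 = XOR of data positions {9,10,11,12,13,14,15,24,25,26,27,28,29,30,31} = 0⊕1⊕0⊕1⊕0⊕0⊕0⊕0⊕1⊕1⊕0⊕1⊕0⊕0⊕0 = 1
p16 = XOR of data positions {17,18,19,20,21,22,23,24,25,26,27,28,29,30,31} = 1⊕0⊕1⊕1⊕0⊕0⊕1⊕0⊕1⊕1⊕0⊕1⊕0⊕0⊕0 = 1
Codeword b1..b31 = 0110011101010001101100101101000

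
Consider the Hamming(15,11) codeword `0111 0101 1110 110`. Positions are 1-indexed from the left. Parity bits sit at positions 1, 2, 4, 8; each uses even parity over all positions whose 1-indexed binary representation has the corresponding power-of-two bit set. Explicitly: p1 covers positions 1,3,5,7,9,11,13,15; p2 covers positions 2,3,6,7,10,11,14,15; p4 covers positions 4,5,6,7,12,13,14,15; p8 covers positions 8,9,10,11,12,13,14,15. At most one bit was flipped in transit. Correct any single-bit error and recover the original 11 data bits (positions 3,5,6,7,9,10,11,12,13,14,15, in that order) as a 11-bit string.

s1: b1⊕b3⊕b5⊕b7⊕b9⊕b11⊕b13⊕b15 = 0⊕1⊕0⊕0⊕1⊕1⊕1⊕0 = 0
s2: b2⊕b3⊕b6⊕b7⊕b10⊕b11⊕b14⊕b15 = 1⊕1⊕1⊕0⊕1⊕1⊕1⊕0 = 0
s4: b4⊕b5⊕b6⊕b7⊕b12⊕b13⊕b14⊕b15 = 1⊕0⊕1⊕0⊕0⊕1⊕1⊕0 = 0
s8: b8⊕b9⊕b10⊕b11⊕b12⊕b13⊕b14⊕b15 = 1⊕1⊕1⊕1⊕0⊕1⊕1⊕0 = 0
Syndrome (s8...s1) = 0000 → position 0 (no error).
No correction needed.
Data bits at positions 3,5,6,7,9,10,11,12,13,14,15: 10101110110

10101110110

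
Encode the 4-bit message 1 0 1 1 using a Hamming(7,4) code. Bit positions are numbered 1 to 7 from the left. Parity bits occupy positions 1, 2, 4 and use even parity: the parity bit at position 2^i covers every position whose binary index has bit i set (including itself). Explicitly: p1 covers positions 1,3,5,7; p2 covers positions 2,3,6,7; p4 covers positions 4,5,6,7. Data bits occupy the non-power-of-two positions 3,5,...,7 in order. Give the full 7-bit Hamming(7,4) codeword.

0110011

Place data bits at non-power-of-two positions: b3=1, b5=0, b6=1, b7=1.
p1 = XOR of data positions {3,5,7} = 1⊕0⊕1 = 0
p2 = XOR of data positions {3,6,7} = 1⊕1⊕1 = 1
p4 = XOR of data positions {5,6,7} = 0⊕1⊕1 = 0
Codeword b1..b7 = 0110011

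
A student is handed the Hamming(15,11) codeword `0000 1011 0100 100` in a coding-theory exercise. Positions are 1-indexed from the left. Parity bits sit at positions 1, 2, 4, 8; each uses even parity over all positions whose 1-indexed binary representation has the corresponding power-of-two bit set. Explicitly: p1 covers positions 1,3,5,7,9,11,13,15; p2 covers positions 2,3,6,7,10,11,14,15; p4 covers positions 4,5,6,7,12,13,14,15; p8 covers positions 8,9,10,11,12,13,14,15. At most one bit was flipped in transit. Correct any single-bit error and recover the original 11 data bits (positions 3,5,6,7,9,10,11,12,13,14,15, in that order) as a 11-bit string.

01010100000

s1: b1⊕b3⊕b5⊕b7⊕b9⊕b11⊕b13⊕b15 = 0⊕0⊕1⊕1⊕0⊕0⊕1⊕0 = 1
s2: b2⊕b3⊕b6⊕b7⊕b10⊕b11⊕b14⊕b15 = 0⊕0⊕0⊕1⊕1⊕0⊕0⊕0 = 0
s4: b4⊕b5⊕b6⊕b7⊕b12⊕b13⊕b14⊕b15 = 0⊕1⊕0⊕1⊕0⊕1⊕0⊕0 = 1
s8: b8⊕b9⊕b10⊕b11⊕b12⊕b13⊕b14⊕b15 = 1⊕0⊕1⊕0⊕0⊕1⊕0⊕0 = 1
Syndrome (s8...s1) = 1101 → position 13.
Flip bit 13: corrected codeword = 000010110100000
Data bits at positions 3,5,6,7,9,10,11,12,13,14,15: 01010100000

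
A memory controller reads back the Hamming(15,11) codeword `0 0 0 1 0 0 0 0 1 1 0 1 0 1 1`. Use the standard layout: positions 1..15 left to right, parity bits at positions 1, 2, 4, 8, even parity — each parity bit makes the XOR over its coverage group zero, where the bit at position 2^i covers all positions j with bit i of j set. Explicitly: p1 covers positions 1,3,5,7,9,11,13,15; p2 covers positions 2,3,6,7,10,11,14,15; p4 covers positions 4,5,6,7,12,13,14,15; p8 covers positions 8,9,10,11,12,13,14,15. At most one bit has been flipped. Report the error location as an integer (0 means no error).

s1: b1⊕b3⊕b5⊕b7⊕b9⊕b11⊕b13⊕b15 = 0⊕0⊕0⊕0⊕1⊕0⊕0⊕1 = 0
s2: b2⊕b3⊕b6⊕b7⊕b10⊕b11⊕b14⊕b15 = 0⊕0⊕0⊕0⊕1⊕0⊕1⊕1 = 1
s4: b4⊕b5⊕b6⊕b7⊕b12⊕b13⊕b14⊕b15 = 1⊕0⊕0⊕0⊕1⊕0⊕1⊕1 = 0
s8: b8⊕b9⊕b10⊕b11⊕b12⊕b13⊕b14⊕b15 = 0⊕1⊕1⊕0⊕1⊕0⊕1⊕1 = 1
Syndrome (s8...s1) = 1010 → position 10.

10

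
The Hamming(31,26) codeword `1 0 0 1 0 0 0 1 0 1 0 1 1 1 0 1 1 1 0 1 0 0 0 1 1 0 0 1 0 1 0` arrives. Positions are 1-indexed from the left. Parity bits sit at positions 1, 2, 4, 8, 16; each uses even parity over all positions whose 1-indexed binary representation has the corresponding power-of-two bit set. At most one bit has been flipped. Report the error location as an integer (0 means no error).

s1: b1⊕b3⊕b5⊕b7⊕b9⊕b11⊕b13⊕b15⊕b17⊕b19⊕b21⊕b23⊕b25⊕b27⊕b29⊕b31 = 1⊕0⊕0⊕0⊕0⊕0⊕1⊕0⊕1⊕0⊕0⊕0⊕1⊕0⊕0⊕0 = 0
s2: b2⊕b3⊕b6⊕b7⊕b10⊕b11⊕b14⊕b15⊕b18⊕b19⊕b22⊕b23⊕b26⊕b27⊕b30⊕b31 = 0⊕0⊕0⊕0⊕1⊕0⊕1⊕0⊕1⊕0⊕0⊕0⊕0⊕0⊕1⊕0 = 0
s4: b4⊕b5⊕b6⊕b7⊕b12⊕b13⊕b14⊕b15⊕b20⊕b21⊕b22⊕b23⊕b28⊕b29⊕b30⊕b31 = 1⊕0⊕0⊕0⊕1⊕1⊕1⊕0⊕1⊕0⊕0⊕0⊕1⊕0⊕1⊕0 = 1
s8: b8⊕b9⊕b10⊕b11⊕b12⊕b13⊕b14⊕b15⊕b24⊕b25⊕b26⊕b27⊕b28⊕b29⊕b30⊕b31 = 1⊕0⊕1⊕0⊕1⊕1⊕1⊕0⊕1⊕1⊕0⊕0⊕1⊕0⊕1⊕0 = 1
s16: b16⊕b17⊕b18⊕b19⊕b20⊕b21⊕b22⊕b23⊕b24⊕b25⊕b26⊕b27⊕b28⊕b29⊕b30⊕b31 = 1⊕1⊕1⊕0⊕1⊕0⊕0⊕0⊕1⊕1⊕0⊕0⊕1⊕0⊕1⊕0 = 0
Syndrome (s16...s1) = 01100 → position 12.

12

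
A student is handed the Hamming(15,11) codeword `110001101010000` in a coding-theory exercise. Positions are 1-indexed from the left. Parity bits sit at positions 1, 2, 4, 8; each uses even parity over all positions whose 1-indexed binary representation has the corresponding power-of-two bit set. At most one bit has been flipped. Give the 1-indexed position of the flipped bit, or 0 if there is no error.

0

s1: b1⊕b3⊕b5⊕b7⊕b9⊕b11⊕b13⊕b15 = 1⊕0⊕0⊕1⊕1⊕1⊕0⊕0 = 0
s2: b2⊕b3⊕b6⊕b7⊕b10⊕b11⊕b14⊕b15 = 1⊕0⊕1⊕1⊕0⊕1⊕0⊕0 = 0
s4: b4⊕b5⊕b6⊕b7⊕b12⊕b13⊕b14⊕b15 = 0⊕0⊕1⊕1⊕0⊕0⊕0⊕0 = 0
s8: b8⊕b9⊕b10⊕b11⊕b12⊕b13⊕b14⊕b15 = 0⊕1⊕0⊕1⊕0⊕0⊕0⊕0 = 0
Syndrome (s8...s1) = 0000 → position 0 (no error).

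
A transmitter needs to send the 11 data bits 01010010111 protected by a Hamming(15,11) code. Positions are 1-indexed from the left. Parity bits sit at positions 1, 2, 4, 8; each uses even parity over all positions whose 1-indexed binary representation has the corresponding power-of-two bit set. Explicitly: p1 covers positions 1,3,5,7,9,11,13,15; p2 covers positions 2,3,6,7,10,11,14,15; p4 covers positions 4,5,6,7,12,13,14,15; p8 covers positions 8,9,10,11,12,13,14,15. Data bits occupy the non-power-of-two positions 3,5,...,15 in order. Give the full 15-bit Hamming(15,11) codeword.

100110100010111

Place data bits at non-power-of-two positions: b3=0, b5=1, b6=0, b7=1, b9=0, b10=0, b11=1, b12=0, b13=1, b14=1, b15=1.
p1 = XOR of data positions {3,5,7,9,11,13,15} = 0⊕1⊕1⊕0⊕1⊕1⊕1 = 1
p2 = XOR of data positions {3,6,7,10,11,14,15} = 0⊕0⊕1⊕0⊕1⊕1⊕1 = 0
p4 = XOR of data positions {5,6,7,12,13,14,15} = 1⊕0⊕1⊕0⊕1⊕1⊕1 = 1
p8 = XOR of data positions {9,10,11,12,13,14,15} = 0⊕0⊕1⊕0⊕1⊕1⊕1 = 0
Codeword b1..b15 = 100110100010111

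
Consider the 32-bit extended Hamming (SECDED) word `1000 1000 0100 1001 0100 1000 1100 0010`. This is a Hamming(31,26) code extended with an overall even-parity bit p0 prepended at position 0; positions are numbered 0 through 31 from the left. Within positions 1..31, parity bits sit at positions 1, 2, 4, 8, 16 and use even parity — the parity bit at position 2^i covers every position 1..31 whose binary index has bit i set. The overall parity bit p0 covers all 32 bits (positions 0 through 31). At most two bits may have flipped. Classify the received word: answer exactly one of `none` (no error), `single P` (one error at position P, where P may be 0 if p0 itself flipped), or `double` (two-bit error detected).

s1: b1⊕b3⊕b5⊕b7⊕b9⊕b11⊕b13⊕b15⊕b17⊕b19⊕b21⊕b23⊕b25⊕b27⊕b29⊕b31 = 0⊕0⊕0⊕0⊕1⊕0⊕0⊕1⊕1⊕0⊕0⊕0⊕1⊕0⊕0⊕0 = 0
s2: b2⊕b3⊕b6⊕b7⊕b10⊕b11⊕b14⊕b15⊕b18⊕b19⊕b22⊕b23⊕b26⊕b27⊕b30⊕b31 = 0⊕0⊕0⊕0⊕0⊕0⊕0⊕1⊕0⊕0⊕0⊕0⊕0⊕0⊕1⊕0 = 0
s4: b4⊕b5⊕b6⊕b7⊕b12⊕b13⊕b14⊕b15⊕b20⊕b21⊕b22⊕b23⊕b28⊕b29⊕b30⊕b31 = 1⊕0⊕0⊕0⊕1⊕0⊕0⊕1⊕1⊕0⊕0⊕0⊕0⊕0⊕1⊕0 = 1
s8: b8⊕b9⊕b10⊕b11⊕b12⊕b13⊕b14⊕b15⊕b24⊕b25⊕b26⊕b27⊕b28⊕b29⊕b30⊕b31 = 0⊕1⊕0⊕0⊕1⊕0⊕0⊕1⊕1⊕1⊕0⊕0⊕0⊕0⊕1⊕0 = 0
s16: b16⊕b17⊕b18⊕b19⊕b20⊕b21⊕b22⊕b23⊕b24⊕b25⊕b26⊕b27⊕b28⊕b29⊕b30⊕b31 = 0⊕1⊕0⊕0⊕1⊕0⊕0⊕0⊕1⊕1⊕0⊕0⊕0⊕0⊕1⊕0 = 1
Syndrome (s16...s1) = 10100 → position 20.
Overall parity (XOR of all 32 bits, including p0): 1⊕0⊕0⊕0⊕1⊕0⊕0⊕0⊕0⊕1⊕0⊕0⊕1⊕0⊕0⊕1⊕0⊕1⊕0⊕0⊕1⊕0⊕0⊕0⊕1⊕1⊕0⊕0⊕0⊕0⊕1⊕0 = 0
Overall=0, syndrome position=20 → double-bit error detected (uncorrectable).

double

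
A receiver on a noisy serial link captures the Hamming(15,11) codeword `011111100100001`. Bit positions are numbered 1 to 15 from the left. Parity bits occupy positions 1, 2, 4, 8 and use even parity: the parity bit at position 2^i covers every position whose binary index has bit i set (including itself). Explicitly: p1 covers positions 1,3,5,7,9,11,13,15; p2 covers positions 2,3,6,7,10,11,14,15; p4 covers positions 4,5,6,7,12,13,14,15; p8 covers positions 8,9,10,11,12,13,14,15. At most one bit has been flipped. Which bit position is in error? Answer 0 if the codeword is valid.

4

s1: b1⊕b3⊕b5⊕b7⊕b9⊕b11⊕b13⊕b15 = 0⊕1⊕1⊕1⊕0⊕0⊕0⊕1 = 0
s2: b2⊕b3⊕b6⊕b7⊕b10⊕b11⊕b14⊕b15 = 1⊕1⊕1⊕1⊕1⊕0⊕0⊕1 = 0
s4: b4⊕b5⊕b6⊕b7⊕b12⊕b13⊕b14⊕b15 = 1⊕1⊕1⊕1⊕0⊕0⊕0⊕1 = 1
s8: b8⊕b9⊕b10⊕b11⊕b12⊕b13⊕b14⊕b15 = 0⊕0⊕1⊕0⊕0⊕0⊕0⊕1 = 0
Syndrome (s8...s1) = 0100 → position 4.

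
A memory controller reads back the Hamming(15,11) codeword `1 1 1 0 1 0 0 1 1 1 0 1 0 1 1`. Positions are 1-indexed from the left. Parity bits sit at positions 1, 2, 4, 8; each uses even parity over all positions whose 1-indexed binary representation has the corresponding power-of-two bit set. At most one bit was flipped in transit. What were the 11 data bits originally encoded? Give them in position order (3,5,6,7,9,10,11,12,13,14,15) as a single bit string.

01001101011

s1: b1⊕b3⊕b5⊕b7⊕b9⊕b11⊕b13⊕b15 = 1⊕1⊕1⊕0⊕1⊕0⊕0⊕1 = 1
s2: b2⊕b3⊕b6⊕b7⊕b10⊕b11⊕b14⊕b15 = 1⊕1⊕0⊕0⊕1⊕0⊕1⊕1 = 1
s4: b4⊕b5⊕b6⊕b7⊕b12⊕b13⊕b14⊕b15 = 0⊕1⊕0⊕0⊕1⊕0⊕1⊕1 = 0
s8: b8⊕b9⊕b10⊕b11⊕b12⊕b13⊕b14⊕b15 = 1⊕1⊕1⊕0⊕1⊕0⊕1⊕1 = 0
Syndrome (s8...s1) = 0011 → position 3.
Flip bit 3: corrected codeword = 110010011101011
Data bits at positions 3,5,6,7,9,10,11,12,13,14,15: 01001101011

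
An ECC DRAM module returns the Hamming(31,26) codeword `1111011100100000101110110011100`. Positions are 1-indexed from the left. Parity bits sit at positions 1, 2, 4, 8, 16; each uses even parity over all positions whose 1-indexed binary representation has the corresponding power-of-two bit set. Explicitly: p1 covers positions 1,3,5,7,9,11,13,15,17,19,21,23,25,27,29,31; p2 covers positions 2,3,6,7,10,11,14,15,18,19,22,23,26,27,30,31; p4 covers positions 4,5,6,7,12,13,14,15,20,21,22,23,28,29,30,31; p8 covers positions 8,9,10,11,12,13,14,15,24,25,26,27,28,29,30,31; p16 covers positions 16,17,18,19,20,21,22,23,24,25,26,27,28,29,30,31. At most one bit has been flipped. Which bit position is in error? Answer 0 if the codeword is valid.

s1: b1⊕b3⊕b5⊕b7⊕b9⊕b11⊕b13⊕b15⊕b17⊕b19⊕b21⊕b23⊕b25⊕b27⊕b29⊕b31 = 1⊕1⊕0⊕1⊕0⊕1⊕0⊕0⊕1⊕1⊕1⊕1⊕0⊕1⊕1⊕0 = 0
s2: b2⊕b3⊕b6⊕b7⊕b10⊕b11⊕b14⊕b15⊕b18⊕b19⊕b22⊕b23⊕b26⊕b27⊕b30⊕b31 = 1⊕1⊕1⊕1⊕0⊕1⊕0⊕0⊕0⊕1⊕0⊕1⊕0⊕1⊕0⊕0 = 0
s4: b4⊕b5⊕b6⊕b7⊕b12⊕b13⊕b14⊕b15⊕b20⊕b21⊕b22⊕b23⊕b28⊕b29⊕b30⊕b31 = 1⊕0⊕1⊕1⊕0⊕0⊕0⊕0⊕1⊕1⊕0⊕1⊕1⊕1⊕0⊕0 = 0
s8: b8⊕b9⊕b10⊕b11⊕b12⊕b13⊕b14⊕b15⊕b24⊕b25⊕b26⊕b27⊕b28⊕b29⊕b30⊕b31 = 1⊕0⊕0⊕1⊕0⊕0⊕0⊕0⊕1⊕0⊕0⊕1⊕1⊕1⊕0⊕0 = 0
s16: b16⊕b17⊕b18⊕b19⊕b20⊕b21⊕b22⊕b23⊕b24⊕b25⊕b26⊕b27⊕b28⊕b29⊕b30⊕b31 = 0⊕1⊕0⊕1⊕1⊕1⊕0⊕1⊕1⊕0⊕0⊕1⊕1⊕1⊕0⊕0 = 1
Syndrome (s16...s1) = 10000 → position 16.

16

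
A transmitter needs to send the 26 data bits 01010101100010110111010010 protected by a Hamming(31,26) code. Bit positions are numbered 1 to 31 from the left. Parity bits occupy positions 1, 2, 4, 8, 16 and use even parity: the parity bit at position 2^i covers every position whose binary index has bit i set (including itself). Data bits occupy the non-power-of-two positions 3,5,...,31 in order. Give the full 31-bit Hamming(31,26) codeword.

Place data bits at non-power-of-two positions: b3=0, b5=1, b6=0, b7=1, b9=0, b10=1, b11=0, b12=1, b13=1, b14=0, b15=0, b17=0, b18=1, b19=0, b20=1, b21=1, b22=0, b23=1, b24=1, b25=1, b26=0, b27=1, b28=0, b29=0, b30=1, b31=0.
p1 = XOR of data positions {3,5,7,9,11,13,15,17,19,21,23,25,27,29,31} = 0⊕1⊕1⊕0⊕0⊕1⊕0⊕0⊕0⊕1⊕1⊕1⊕1⊕0⊕0 = 1
p2 = XOR of data positions {3,6,7,10,11,14,15,18,19,22,23,26,27,30,31} = 0⊕0⊕1⊕1⊕0⊕0⊕0⊕1⊕0⊕0⊕1⊕0⊕1⊕1⊕0 = 0
p4 = XOR of data positions {5,6,7,12,13,14,15,20,21,22,23,28,29,30,31} = 1⊕0⊕1⊕1⊕1⊕0⊕0⊕1⊕1⊕0⊕1⊕0⊕0⊕1⊕0 = 0
p8 = XOR of data positions {9,10,11,12,13,14,15,24,25,26,27,28,29,30,31} = 0⊕1⊕0⊕1⊕1⊕0⊕0⊕1⊕1⊕0⊕1⊕0⊕0⊕1⊕0 = 1
p16 = XOR of data positions {17,18,19,20,21,22,23,24,25,26,27,28,29,30,31} = 0⊕1⊕0⊕1⊕1⊕0⊕1⊕1⊕1⊕0⊕1⊕0⊕0⊕1⊕0 = 0
Codeword b1..b31 = 1000101101011000010110111010010

1000101101011000010110111010010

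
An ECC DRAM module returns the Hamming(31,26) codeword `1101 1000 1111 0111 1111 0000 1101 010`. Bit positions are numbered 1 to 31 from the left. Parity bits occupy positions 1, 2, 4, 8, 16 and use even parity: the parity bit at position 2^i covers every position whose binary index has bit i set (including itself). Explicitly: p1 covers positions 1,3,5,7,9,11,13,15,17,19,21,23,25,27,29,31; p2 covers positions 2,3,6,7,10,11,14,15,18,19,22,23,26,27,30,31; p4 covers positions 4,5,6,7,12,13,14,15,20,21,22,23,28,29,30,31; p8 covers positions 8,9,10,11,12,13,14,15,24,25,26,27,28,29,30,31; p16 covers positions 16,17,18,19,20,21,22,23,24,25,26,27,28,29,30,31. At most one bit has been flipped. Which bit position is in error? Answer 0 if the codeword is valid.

s1: b1⊕b3⊕b5⊕b7⊕b9⊕b11⊕b13⊕b15⊕b17⊕b19⊕b21⊕b23⊕b25⊕b27⊕b29⊕b31 = 1⊕0⊕1⊕0⊕1⊕1⊕0⊕1⊕1⊕1⊕0⊕0⊕1⊕0⊕0⊕0 = 0
s2: b2⊕b3⊕b6⊕b7⊕b10⊕b11⊕b14⊕b15⊕b18⊕b19⊕b22⊕b23⊕b26⊕b27⊕b30⊕b31 = 1⊕0⊕0⊕0⊕1⊕1⊕1⊕1⊕1⊕1⊕0⊕0⊕1⊕0⊕1⊕0 = 1
s4: b4⊕b5⊕b6⊕b7⊕b12⊕b13⊕b14⊕b15⊕b20⊕b21⊕b22⊕b23⊕b28⊕b29⊕b30⊕b31 = 1⊕1⊕0⊕0⊕1⊕0⊕1⊕1⊕1⊕0⊕0⊕0⊕1⊕0⊕1⊕0 = 0
s8: b8⊕b9⊕b10⊕b11⊕b12⊕b13⊕b14⊕b15⊕b24⊕b25⊕b26⊕b27⊕b28⊕b29⊕b30⊕b31 = 0⊕1⊕1⊕1⊕1⊕0⊕1⊕1⊕0⊕1⊕1⊕0⊕1⊕0⊕1⊕0 = 0
s16: b16⊕b17⊕b18⊕b19⊕b20⊕b21⊕b22⊕b23⊕b24⊕b25⊕b26⊕b27⊕b28⊕b29⊕b30⊕b31 = 1⊕1⊕1⊕1⊕1⊕0⊕0⊕0⊕0⊕1⊕1⊕0⊕1⊕0⊕1⊕0 = 1
Syndrome (s16...s1) = 10010 → position 18.

18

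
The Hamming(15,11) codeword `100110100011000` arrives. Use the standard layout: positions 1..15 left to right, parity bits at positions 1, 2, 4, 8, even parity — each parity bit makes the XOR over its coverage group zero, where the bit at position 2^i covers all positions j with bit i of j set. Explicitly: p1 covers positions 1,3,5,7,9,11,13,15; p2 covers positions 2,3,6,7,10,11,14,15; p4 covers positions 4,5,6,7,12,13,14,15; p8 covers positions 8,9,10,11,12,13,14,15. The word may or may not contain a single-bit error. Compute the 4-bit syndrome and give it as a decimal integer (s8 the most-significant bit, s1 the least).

0

s1: b1⊕b3⊕b5⊕b7⊕b9⊕b11⊕b13⊕b15 = 1⊕0⊕1⊕1⊕0⊕1⊕0⊕0 = 0
s2: b2⊕b3⊕b6⊕b7⊕b10⊕b11⊕b14⊕b15 = 0⊕0⊕0⊕1⊕0⊕1⊕0⊕0 = 0
s4: b4⊕b5⊕b6⊕b7⊕b12⊕b13⊕b14⊕b15 = 1⊕1⊕0⊕1⊕1⊕0⊕0⊕0 = 0
s8: b8⊕b9⊕b10⊕b11⊕b12⊕b13⊕b14⊕b15 = 0⊕0⊕0⊕1⊕1⊕0⊕0⊕0 = 0
Syndrome (s8...s1) = 0000 → position 0 (no error).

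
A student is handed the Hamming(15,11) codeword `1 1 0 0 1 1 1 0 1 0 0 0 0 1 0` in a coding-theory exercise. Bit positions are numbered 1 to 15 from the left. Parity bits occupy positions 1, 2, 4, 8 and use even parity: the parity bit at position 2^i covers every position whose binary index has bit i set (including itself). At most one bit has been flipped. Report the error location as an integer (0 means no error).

0

s1: b1⊕b3⊕b5⊕b7⊕b9⊕b11⊕b13⊕b15 = 1⊕0⊕1⊕1⊕1⊕0⊕0⊕0 = 0
s2: b2⊕b3⊕b6⊕b7⊕b10⊕b11⊕b14⊕b15 = 1⊕0⊕1⊕1⊕0⊕0⊕1⊕0 = 0
s4: b4⊕b5⊕b6⊕b7⊕b12⊕b13⊕b14⊕b15 = 0⊕1⊕1⊕1⊕0⊕0⊕1⊕0 = 0
s8: b8⊕b9⊕b10⊕b11⊕b12⊕b13⊕b14⊕b15 = 0⊕1⊕0⊕0⊕0⊕0⊕1⊕0 = 0
Syndrome (s8...s1) = 0000 → position 0 (no error).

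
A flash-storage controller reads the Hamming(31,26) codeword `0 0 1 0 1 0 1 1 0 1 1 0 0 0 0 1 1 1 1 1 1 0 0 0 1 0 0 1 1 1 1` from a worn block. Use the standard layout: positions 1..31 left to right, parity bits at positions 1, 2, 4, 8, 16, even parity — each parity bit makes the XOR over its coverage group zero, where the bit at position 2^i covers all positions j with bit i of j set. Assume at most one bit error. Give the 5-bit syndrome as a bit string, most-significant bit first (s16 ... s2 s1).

10000

s1: b1⊕b3⊕b5⊕b7⊕b9⊕b11⊕b13⊕b15⊕b17⊕b19⊕b21⊕b23⊕b25⊕b27⊕b29⊕b31 = 0⊕1⊕1⊕1⊕0⊕1⊕0⊕0⊕1⊕1⊕1⊕0⊕1⊕0⊕1⊕1 = 0
s2: b2⊕b3⊕b6⊕b7⊕b10⊕b11⊕b14⊕b15⊕b18⊕b19⊕b22⊕b23⊕b26⊕b27⊕b30⊕b31 = 0⊕1⊕0⊕1⊕1⊕1⊕0⊕0⊕1⊕1⊕0⊕0⊕0⊕0⊕1⊕1 = 0
s4: b4⊕b5⊕b6⊕b7⊕b12⊕b13⊕b14⊕b15⊕b20⊕b21⊕b22⊕b23⊕b28⊕b29⊕b30⊕b31 = 0⊕1⊕0⊕1⊕0⊕0⊕0⊕0⊕1⊕1⊕0⊕0⊕1⊕1⊕1⊕1 = 0
s8: b8⊕b9⊕b10⊕b11⊕b12⊕b13⊕b14⊕b15⊕b24⊕b25⊕b26⊕b27⊕b28⊕b29⊕b30⊕b31 = 1⊕0⊕1⊕1⊕0⊕0⊕0⊕0⊕0⊕1⊕0⊕0⊕1⊕1⊕1⊕1 = 0
s16: b16⊕b17⊕b18⊕b19⊕b20⊕b21⊕b22⊕b23⊕b24⊕b25⊕b26⊕b27⊕b28⊕b29⊕b30⊕b31 = 1⊕1⊕1⊕1⊕1⊕1⊕0⊕0⊕0⊕1⊕0⊕0⊕1⊕1⊕1⊕1 = 1
Syndrome (s16...s1) = 10000 → position 16.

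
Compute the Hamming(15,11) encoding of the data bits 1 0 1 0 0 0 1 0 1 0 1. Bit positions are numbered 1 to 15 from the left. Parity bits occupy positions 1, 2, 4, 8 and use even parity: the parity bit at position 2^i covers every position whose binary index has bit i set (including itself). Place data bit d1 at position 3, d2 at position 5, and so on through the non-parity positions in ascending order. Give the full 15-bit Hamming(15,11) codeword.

001101010010101

Place data bits at non-power-of-two positions: b3=1, b5=0, b6=1, b7=0, b9=0, b10=0, b11=1, b12=0, b13=1, b14=0, b15=1.
p1 = XOR of data positions {3,5,7,9,11,13,15} = 1⊕0⊕0⊕0⊕1⊕1⊕1 = 0
p2 = XOR of data positions {3,6,7,10,11,14,15} = 1⊕1⊕0⊕0⊕1⊕0⊕1 = 0
p4 = XOR of data positions {5,6,7,12,13,14,15} = 0⊕1⊕0⊕0⊕1⊕0⊕1 = 1
p8 = XOR of data positions {9,10,11,12,13,14,15} = 0⊕0⊕1⊕0⊕1⊕0⊕1 = 1
Codeword b1..b15 = 001101010010101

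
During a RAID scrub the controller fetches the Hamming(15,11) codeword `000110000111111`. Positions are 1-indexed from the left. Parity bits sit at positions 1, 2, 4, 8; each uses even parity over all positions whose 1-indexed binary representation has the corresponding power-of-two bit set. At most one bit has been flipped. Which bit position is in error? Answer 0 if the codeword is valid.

0

s1: b1⊕b3⊕b5⊕b7⊕b9⊕b11⊕b13⊕b15 = 0⊕0⊕1⊕0⊕0⊕1⊕1⊕1 = 0
s2: b2⊕b3⊕b6⊕b7⊕b10⊕b11⊕b14⊕b15 = 0⊕0⊕0⊕0⊕1⊕1⊕1⊕1 = 0
s4: b4⊕b5⊕b6⊕b7⊕b12⊕b13⊕b14⊕b15 = 1⊕1⊕0⊕0⊕1⊕1⊕1⊕1 = 0
s8: b8⊕b9⊕b10⊕b11⊕b12⊕b13⊕b14⊕b15 = 0⊕0⊕1⊕1⊕1⊕1⊕1⊕1 = 0
Syndrome (s8...s1) = 0000 → position 0 (no error).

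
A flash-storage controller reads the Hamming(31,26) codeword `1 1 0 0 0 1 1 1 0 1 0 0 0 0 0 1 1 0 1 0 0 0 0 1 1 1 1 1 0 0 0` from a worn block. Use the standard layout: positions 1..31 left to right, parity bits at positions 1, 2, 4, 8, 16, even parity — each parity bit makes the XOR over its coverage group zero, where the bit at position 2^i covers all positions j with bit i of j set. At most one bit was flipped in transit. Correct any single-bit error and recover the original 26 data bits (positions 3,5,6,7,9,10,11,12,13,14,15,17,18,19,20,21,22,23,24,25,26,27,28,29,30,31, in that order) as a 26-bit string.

s1: b1⊕b3⊕b5⊕b7⊕b9⊕b11⊕b13⊕b15⊕b17⊕b19⊕b21⊕b23⊕b25⊕b27⊕b29⊕b31 = 1⊕0⊕0⊕1⊕0⊕0⊕0⊕0⊕1⊕1⊕0⊕0⊕1⊕1⊕0⊕0 = 0
s2: b2⊕b3⊕b6⊕b7⊕b10⊕b11⊕b14⊕b15⊕b18⊕b19⊕b22⊕b23⊕b26⊕b27⊕b30⊕b31 = 1⊕0⊕1⊕1⊕1⊕0⊕0⊕0⊕0⊕1⊕0⊕0⊕1⊕1⊕0⊕0 = 1
s4: b4⊕b5⊕b6⊕b7⊕b12⊕b13⊕b14⊕b15⊕b20⊕b21⊕b22⊕b23⊕b28⊕b29⊕b30⊕b31 = 0⊕0⊕1⊕1⊕0⊕0⊕0⊕0⊕0⊕0⊕0⊕0⊕1⊕0⊕0⊕0 = 1
s8: b8⊕b9⊕b10⊕b11⊕b12⊕b13⊕b14⊕b15⊕b24⊕b25⊕b26⊕b27⊕b28⊕b29⊕b30⊕b31 = 1⊕0⊕1⊕0⊕0⊕0⊕0⊕0⊕1⊕1⊕1⊕1⊕1⊕0⊕0⊕0 = 1
s16: b16⊕b17⊕b18⊕b19⊕b20⊕b21⊕b22⊕b23⊕b24⊕b25⊕b26⊕b27⊕b28⊕b29⊕b30⊕b31 = 1⊕1⊕0⊕1⊕0⊕0⊕0⊕0⊕1⊕1⊕1⊕1⊕1⊕0⊕0⊕0 = 0
Syndrome (s16...s1) = 01110 → position 14.
Flip bit 14: corrected codeword = 1100011101000101101000011111000
Data bits at positions 3,5,6,7,9,10,11,12,13,14,15,17,18,19,20,21,22,23,24,25,26,27,28,29,30,31: 00110100010101000011111000

00110100010101000011111000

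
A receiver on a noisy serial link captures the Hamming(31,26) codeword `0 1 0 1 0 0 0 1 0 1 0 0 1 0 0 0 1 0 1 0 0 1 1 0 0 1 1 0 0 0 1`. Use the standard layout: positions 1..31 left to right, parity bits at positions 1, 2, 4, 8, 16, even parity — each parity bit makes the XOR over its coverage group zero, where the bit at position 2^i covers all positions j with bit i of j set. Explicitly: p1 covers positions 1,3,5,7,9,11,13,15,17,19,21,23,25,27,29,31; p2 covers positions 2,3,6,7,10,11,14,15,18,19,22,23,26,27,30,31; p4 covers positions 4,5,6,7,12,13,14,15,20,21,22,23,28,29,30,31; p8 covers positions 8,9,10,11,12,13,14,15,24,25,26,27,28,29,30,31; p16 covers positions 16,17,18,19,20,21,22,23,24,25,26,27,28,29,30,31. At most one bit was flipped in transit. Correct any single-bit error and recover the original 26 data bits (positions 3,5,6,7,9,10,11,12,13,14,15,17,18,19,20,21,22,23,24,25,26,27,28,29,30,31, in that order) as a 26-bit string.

s1: b1⊕b3⊕b5⊕b7⊕b9⊕b11⊕b13⊕b15⊕b17⊕b19⊕b21⊕b23⊕b25⊕b27⊕b29⊕b31 = 0⊕0⊕0⊕0⊕0⊕0⊕1⊕0⊕1⊕1⊕0⊕1⊕0⊕1⊕0⊕1 = 0
s2: b2⊕b3⊕b6⊕b7⊕b10⊕b11⊕b14⊕b15⊕b18⊕b19⊕b22⊕b23⊕b26⊕b27⊕b30⊕b31 = 1⊕0⊕0⊕0⊕1⊕0⊕0⊕0⊕0⊕1⊕1⊕1⊕1⊕1⊕0⊕1 = 0
s4: b4⊕b5⊕b6⊕b7⊕b12⊕b13⊕b14⊕b15⊕b20⊕b21⊕b22⊕b23⊕b28⊕b29⊕b30⊕b31 = 1⊕0⊕0⊕0⊕0⊕1⊕0⊕0⊕0⊕0⊕1⊕1⊕0⊕0⊕0⊕1 = 1
s8: b8⊕b9⊕b10⊕b11⊕b12⊕b13⊕b14⊕b15⊕b24⊕b25⊕b26⊕b27⊕b28⊕b29⊕b30⊕b31 = 1⊕0⊕1⊕0⊕0⊕1⊕0⊕0⊕0⊕0⊕1⊕1⊕0⊕0⊕0⊕1 = 0
s16: b16⊕b17⊕b18⊕b19⊕b20⊕b21⊕b22⊕b23⊕b24⊕b25⊕b26⊕b27⊕b28⊕b29⊕b30⊕b31 = 0⊕1⊕0⊕1⊕0⊕0⊕1⊕1⊕0⊕0⊕1⊕1⊕0⊕0⊕0⊕1 = 1
Syndrome (s16...s1) = 10100 → position 20.
Flip bit 20: corrected codeword = 0101000101001000101101100110001
Data bits at positions 3,5,6,7,9,10,11,12,13,14,15,17,18,19,20,21,22,23,24,25,26,27,28,29,30,31: 00000100100101101100110001

00000100100101101100110001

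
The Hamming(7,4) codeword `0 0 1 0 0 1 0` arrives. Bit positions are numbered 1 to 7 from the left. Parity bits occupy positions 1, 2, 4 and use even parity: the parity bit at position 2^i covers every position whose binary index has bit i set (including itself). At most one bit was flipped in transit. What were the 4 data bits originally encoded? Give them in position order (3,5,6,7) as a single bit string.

s1: b1⊕b3⊕b5⊕b7 = 0⊕1⊕0⊕0 = 1
s2: b2⊕b3⊕b6⊕b7 = 0⊕1⊕1⊕0 = 0
s4: b4⊕b5⊕b6⊕b7 = 0⊕0⊕1⊕0 = 1
Syndrome (s4...s1) = 101 → position 5.
Flip bit 5: corrected codeword = 0010110
Data bits at positions 3,5,6,7: 1110

1110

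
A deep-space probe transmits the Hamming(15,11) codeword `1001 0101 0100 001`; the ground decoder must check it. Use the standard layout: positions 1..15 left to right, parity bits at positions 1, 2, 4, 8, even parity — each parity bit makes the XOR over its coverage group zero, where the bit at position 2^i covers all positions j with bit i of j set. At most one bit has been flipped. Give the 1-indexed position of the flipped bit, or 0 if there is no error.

14

s1: b1⊕b3⊕b5⊕b7⊕b9⊕b11⊕b13⊕b15 = 1⊕0⊕0⊕0⊕0⊕0⊕0⊕1 = 0
s2: b2⊕b3⊕b6⊕b7⊕b10⊕b11⊕b14⊕b15 = 0⊕0⊕1⊕0⊕1⊕0⊕0⊕1 = 1
s4: b4⊕b5⊕b6⊕b7⊕b12⊕b13⊕b14⊕b15 = 1⊕0⊕1⊕0⊕0⊕0⊕0⊕1 = 1
s8: b8⊕b9⊕b10⊕b11⊕b12⊕b13⊕b14⊕b15 = 1⊕0⊕1⊕0⊕0⊕0⊕0⊕1 = 1
Syndrome (s8...s1) = 1110 → position 14.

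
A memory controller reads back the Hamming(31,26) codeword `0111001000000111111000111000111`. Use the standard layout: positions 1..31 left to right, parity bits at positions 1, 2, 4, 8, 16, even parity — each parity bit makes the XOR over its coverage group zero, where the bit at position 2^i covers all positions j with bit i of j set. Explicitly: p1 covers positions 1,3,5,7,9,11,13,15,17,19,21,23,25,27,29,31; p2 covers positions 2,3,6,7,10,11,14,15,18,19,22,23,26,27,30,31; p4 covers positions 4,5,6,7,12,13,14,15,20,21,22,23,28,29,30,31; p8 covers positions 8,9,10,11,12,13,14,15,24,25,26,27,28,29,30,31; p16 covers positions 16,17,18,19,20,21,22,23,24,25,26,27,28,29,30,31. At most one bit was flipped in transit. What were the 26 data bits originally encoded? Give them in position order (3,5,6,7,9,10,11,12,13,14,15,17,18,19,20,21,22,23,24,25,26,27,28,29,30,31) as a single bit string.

10011000011111000111000111

s1: b1⊕b3⊕b5⊕b7⊕b9⊕b11⊕b13⊕b15⊕b17⊕b19⊕b21⊕b23⊕b25⊕b27⊕b29⊕b31 = 0⊕1⊕0⊕1⊕0⊕0⊕0⊕1⊕1⊕1⊕0⊕1⊕1⊕0⊕1⊕1 = 1
s2: b2⊕b3⊕b6⊕b7⊕b10⊕b11⊕b14⊕b15⊕b18⊕b19⊕b22⊕b23⊕b26⊕b27⊕b30⊕b31 = 1⊕1⊕0⊕1⊕0⊕0⊕1⊕1⊕1⊕1⊕0⊕1⊕0⊕0⊕1⊕1 = 0
s4: b4⊕b5⊕b6⊕b7⊕b12⊕b13⊕b14⊕b15⊕b20⊕b21⊕b22⊕b23⊕b28⊕b29⊕b30⊕b31 = 1⊕0⊕0⊕1⊕0⊕0⊕1⊕1⊕0⊕0⊕0⊕1⊕0⊕1⊕1⊕1 = 0
s8: b8⊕b9⊕b10⊕b11⊕b12⊕b13⊕b14⊕b15⊕b24⊕b25⊕b26⊕b27⊕b28⊕b29⊕b30⊕b31 = 0⊕0⊕0⊕0⊕0⊕0⊕1⊕1⊕1⊕1⊕0⊕0⊕0⊕1⊕1⊕1 = 1
s16: b16⊕b17⊕b18⊕b19⊕b20⊕b21⊕b22⊕b23⊕b24⊕b25⊕b26⊕b27⊕b28⊕b29⊕b30⊕b31 = 1⊕1⊕1⊕1⊕0⊕0⊕0⊕1⊕1⊕1⊕0⊕0⊕0⊕1⊕1⊕1 = 0
Syndrome (s16...s1) = 01001 → position 9.
Flip bit 9: corrected codeword = 0111001010000111111000111000111
Data bits at positions 3,5,6,7,9,10,11,12,13,14,15,17,18,19,20,21,22,23,24,25,26,27,28,29,30,31: 10011000011111000111000111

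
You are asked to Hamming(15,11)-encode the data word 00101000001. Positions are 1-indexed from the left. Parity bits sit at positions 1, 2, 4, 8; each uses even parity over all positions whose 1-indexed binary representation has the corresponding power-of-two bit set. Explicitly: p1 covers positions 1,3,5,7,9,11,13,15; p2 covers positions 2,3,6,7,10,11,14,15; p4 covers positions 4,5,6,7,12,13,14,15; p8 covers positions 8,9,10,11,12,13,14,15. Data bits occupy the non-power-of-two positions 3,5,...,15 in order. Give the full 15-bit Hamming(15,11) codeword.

Place data bits at non-power-of-two positions: b3=0, b5=0, b6=1, b7=0, b9=1, b10=0, b11=0, b12=0, b13=0, b14=0, b15=1.
p1 = XOR of data positions {3,5,7,9,11,13,15} = 0⊕0⊕0⊕1⊕0⊕0⊕1 = 0
p2 = XOR of data positions {3,6,7,10,11,14,15} = 0⊕1⊕0⊕0⊕0⊕0⊕1 = 0
p4 = XOR of data positions {5,6,7,12,13,14,15} = 0⊕1⊕0⊕0⊕0⊕0⊕1 = 0
p8 = XOR of data positions {9,10,11,12,13,14,15} = 1⊕0⊕0⊕0⊕0⊕0⊕1 = 0
Codeword b1..b15 = 000001001000001

000001001000001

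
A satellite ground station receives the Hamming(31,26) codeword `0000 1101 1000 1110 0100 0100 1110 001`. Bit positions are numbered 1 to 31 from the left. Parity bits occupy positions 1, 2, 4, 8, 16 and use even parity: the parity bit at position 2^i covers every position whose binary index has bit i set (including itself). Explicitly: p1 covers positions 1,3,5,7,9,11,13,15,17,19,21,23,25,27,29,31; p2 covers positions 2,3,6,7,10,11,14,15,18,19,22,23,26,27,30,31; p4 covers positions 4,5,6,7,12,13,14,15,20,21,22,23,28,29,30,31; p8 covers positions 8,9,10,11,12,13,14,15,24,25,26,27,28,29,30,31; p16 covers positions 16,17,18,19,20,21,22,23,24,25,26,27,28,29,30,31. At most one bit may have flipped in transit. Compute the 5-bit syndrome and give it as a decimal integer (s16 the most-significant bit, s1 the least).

s1: b1⊕b3⊕b5⊕b7⊕b9⊕b11⊕b13⊕b15⊕b17⊕b19⊕b21⊕b23⊕b25⊕b27⊕b29⊕b31 = 0⊕0⊕1⊕0⊕1⊕0⊕1⊕1⊕0⊕0⊕0⊕0⊕1⊕1⊕0⊕1 = 1
s2: b2⊕b3⊕b6⊕b7⊕b10⊕b11⊕b14⊕b15⊕b18⊕b19⊕b22⊕b23⊕b26⊕b27⊕b30⊕b31 = 0⊕0⊕1⊕0⊕0⊕0⊕1⊕1⊕1⊕0⊕1⊕0⊕1⊕1⊕0⊕1 = 0
s4: b4⊕b5⊕b6⊕b7⊕b12⊕b13⊕b14⊕b15⊕b20⊕b21⊕b22⊕b23⊕b28⊕b29⊕b30⊕b31 = 0⊕1⊕1⊕0⊕0⊕1⊕1⊕1⊕0⊕0⊕1⊕0⊕0⊕0⊕0⊕1 = 1
s8: b8⊕b9⊕b10⊕b11⊕b12⊕b13⊕b14⊕b15⊕b24⊕b25⊕b26⊕b27⊕b28⊕b29⊕b30⊕b31 = 1⊕1⊕0⊕0⊕0⊕1⊕1⊕1⊕0⊕1⊕1⊕1⊕0⊕0⊕0⊕1 = 1
s16: b16⊕b17⊕b18⊕b19⊕b20⊕b21⊕b22⊕b23⊕b24⊕b25⊕b26⊕b27⊕b28⊕b29⊕b30⊕b31 = 0⊕0⊕1⊕0⊕0⊕0⊕1⊕0⊕0⊕1⊕1⊕1⊕0⊕0⊕0⊕1 = 0
Syndrome (s16...s1) = 01101 → position 13.

13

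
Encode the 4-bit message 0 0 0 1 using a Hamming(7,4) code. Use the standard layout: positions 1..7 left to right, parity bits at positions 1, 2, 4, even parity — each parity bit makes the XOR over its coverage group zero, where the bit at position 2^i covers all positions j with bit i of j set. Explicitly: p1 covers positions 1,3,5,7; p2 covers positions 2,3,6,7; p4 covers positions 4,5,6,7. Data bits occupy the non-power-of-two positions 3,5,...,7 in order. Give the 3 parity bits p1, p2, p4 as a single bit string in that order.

111

Place data bits at non-power-of-two positions: b3=0, b5=0, b6=0, b7=1.
p1 = XOR of data positions {3,5,7} = 0⊕0⊕1 = 1
p2 = XOR of data positions {3,6,7} = 0⊕0⊕1 = 1
p4 = XOR of data positions {5,6,7} = 0⊕0⊕1 = 1
Parity bits p1,p2,p4 = 111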